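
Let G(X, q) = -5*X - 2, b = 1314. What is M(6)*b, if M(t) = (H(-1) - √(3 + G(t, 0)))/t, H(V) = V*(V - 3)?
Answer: 876 - 219*I*√29 ≈ 876.0 - 1179.4*I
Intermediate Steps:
G(X, q) = -2 - 5*X
H(V) = V*(-3 + V)
M(t) = (4 - √(1 - 5*t))/t (M(t) = (-(-3 - 1) - √(3 + (-2 - 5*t)))/t = (-1*(-4) - √(1 - 5*t))/t = (4 - √(1 - 5*t))/t)
M(6)*b = ((4 - √(1 - 5*6))/6)*1314 = ((4 - √(1 - 30))/6)*1314 = ((4 - √(-29))/6)*1314 = ((4 - I*√29)/6)*1314 = (⅔ - I*√29/6)*1314 = 876 - 219*I*√29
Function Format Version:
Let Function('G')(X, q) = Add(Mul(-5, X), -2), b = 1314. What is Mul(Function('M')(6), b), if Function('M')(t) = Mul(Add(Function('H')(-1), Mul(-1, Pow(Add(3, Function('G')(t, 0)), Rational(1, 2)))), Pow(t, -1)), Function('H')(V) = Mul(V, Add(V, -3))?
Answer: Add(876, Mul(-219, I, Pow(29, Rational(1, 2)))) ≈ Add(876.00, Mul(-1179.4, I))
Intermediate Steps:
Function('G')(X, q) = Add(-2, Mul(-5, X))
Function('H')(V) = Mul(V, Add(-3, V))
Function('M')(t) = Mul(Pow(t, -1), Add(4, Mul(-1, Pow(Add(1, Mul(-5, t)), Rational(1, 2))))) (Function('M')(t) = Mul(Add(Mul(-1, Add(-3, -1)), Mul(-1, Pow(Add(3, Add(-2, Mul(-5, t))), Rational(1, 2)))), Pow(t, -1)) = Mul(Add(Mul(-1, -4), Mul(-1, Pow(Add(1, Mul(-5, t)), Rational(1, 2)))), Pow(t, -1)) = Mul(Add(4, Mul(-1, Pow(Add(1, Mul(-5, t)), Rational(1, 2)))), Pow(t, -1)) = Mul(Pow(t, -1), Add(4, Mul(-1, Pow(Add(1, Mul(-5, t)), Rational(1, 2))))))
Mul(Function('M')(6), b) = Mul(Mul(Pow(6, -1), Add(4, Mul(-1, Pow(Add(1, Mul(-5, 6)), Rational(1, 2))))), 1314) = Mul(Mul(Rational(1, 6), Add(4, Mul(-1, Pow(Add(1, -30), Rational(1, 2))))), 1314) = Mul(Mul(Rational(1, 6), Add(4, Mul(-1, Pow(-29, Rational(1, 2))))), 1314) = Mul(Mul(Rational(1, 6), Add(4, Mul(-1, Mul(I, Pow(29, Rational(1, 2)))))), 1314) = Mul(Mul(Rational(1, 6), Add(4, Mul(-1, I, Pow(29, Rational(1, 2))))), 1314) = Mul(Add(Rational(2, 3), Mul(Rational(-1, 6), I, Pow(29, Rational(1, 2)))), 1314) = Add(876, Mul(-219, I, Pow(29, Rational(1, 2))))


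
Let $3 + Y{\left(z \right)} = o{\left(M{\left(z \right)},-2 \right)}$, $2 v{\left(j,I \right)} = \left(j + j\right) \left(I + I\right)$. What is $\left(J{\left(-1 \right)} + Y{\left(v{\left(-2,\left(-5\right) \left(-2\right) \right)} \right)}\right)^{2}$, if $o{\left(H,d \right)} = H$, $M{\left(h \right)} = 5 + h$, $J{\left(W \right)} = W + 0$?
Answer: $1521$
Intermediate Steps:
$J{\left(W \right)} = W$
$v{\left(j,I \right)} = 2 I j$ ($v{\left(j,I \right)} = \frac{\left(j + j\right) \left(I + I\right)}{2} = \frac{2 j 2 I}{2} = \frac{4 I j}{2} = 2 I j$)
$Y{\left(z \right)} = 2 + z$ ($Y{\left(z \right)} = -3 + \left(5 + z\right) = 2 + z$)
$\left(J{\left(-1 \right)} + Y{\left(v{\left(-2,\left(-5\right) \left(-2\right) \right)} \right)}\right)^{2} = \left(-1 + \left(2 + 2 \left(\left(-5\right) \left(-2\right)\right) \left(-2\right)\right)\right)^{2} = \left(-1 + \left(2 + 2 \cdot 10 \left(-2\right)\right)\right)^{2} = \left(-1 + \left(2 - 40\right)\right)^{2} = \left(-1 - 38\right)^{2} = \left(-39\right)^{2} = 1521$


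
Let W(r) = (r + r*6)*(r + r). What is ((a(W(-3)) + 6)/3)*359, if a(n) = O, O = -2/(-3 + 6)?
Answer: 5744/9 ≈ 638.22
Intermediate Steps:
W(r) = 14*r**2 (W(r) = (r + 6*r)*(2*r) = (7*r)*(2*r) = 14*r**2)
O = -2/3 ≈ -0.66667
a(n) = -2/3
((a(W(-3)) + 6)/3)*359 = ((-2/3 + 6)/3)*359 = ((16/3)*(1/3))*359 = (16/9)*359 = 5744/9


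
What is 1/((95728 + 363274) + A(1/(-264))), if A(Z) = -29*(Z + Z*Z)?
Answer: 69696/31990611019 ≈ 2.1786e-6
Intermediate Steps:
A(Z) = -29*Z - 29*Z² (A(Z) = -29*(Z + Z²) = -29*Z - 29*Z²)
1/((95728 + 363274) + A(1/(-264))) = 1/((95728 + 363274) - 29*(1 + 1/(-264))/(-264)) = 1/(459002 - 29*(-1/264)*(1 - 1/264)) = 1/(459002 - 29*(-1/264)*263/264) = 1/(459002 + 7627/69696) = 1/(31990611019/69696) = 69696/31990611019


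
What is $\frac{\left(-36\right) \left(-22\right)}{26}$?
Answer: $\frac{396}{13} \approx 30.462$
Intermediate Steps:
$\frac{\left(-36\right) \left(-22\right)}{26} = 792 \cdot \frac{1}{26} = \frac{396}{13}$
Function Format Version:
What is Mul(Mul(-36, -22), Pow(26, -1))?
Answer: Rational(396, 13) ≈ 30.462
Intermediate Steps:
Mul(Mul(-36, -22), Pow(26, -1)) = Mul(792, Rational(1, 26)) = Rational(396, 13)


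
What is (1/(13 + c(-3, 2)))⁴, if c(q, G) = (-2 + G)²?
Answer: 1/28561 ≈ 3.5013e-5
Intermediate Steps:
(1/(13 + c(-3, 2)))⁴ = (1/(13 + (-2 + 2)²))⁴ = (1/(13 + 0²))⁴ = (1/(13 + 0))⁴ = (1/13)⁴ = 1/28561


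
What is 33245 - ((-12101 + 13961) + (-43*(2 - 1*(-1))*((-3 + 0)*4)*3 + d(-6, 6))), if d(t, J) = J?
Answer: 26735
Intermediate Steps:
33245 - ((-12101 + 13961) + (-43*(2 - 1*(-1))*((-3 + 0)*4)*3 + d(-6, 6))) = 33245 - ((-12101 + 13961) + (-43*(2 - 1*(-1))*((-3 + 0)*4)*3 + 6)) = 33245 - (1860 + (-43*(2 + 1)*(-3*4)*3 + 6)) = 33245 - (1860 + (-43*3*(-12)*3 + 6)) = 33245 - (1860 + (-(-1548)*3 + 6)) = 33245 - (1860 + (-43*(-108) + 6)) = 33245 - (1860 + (4644 + 6)) = 33245 - (1860 + 4650) = 33245 - 1*6510 = 33245 - 6510 = 26735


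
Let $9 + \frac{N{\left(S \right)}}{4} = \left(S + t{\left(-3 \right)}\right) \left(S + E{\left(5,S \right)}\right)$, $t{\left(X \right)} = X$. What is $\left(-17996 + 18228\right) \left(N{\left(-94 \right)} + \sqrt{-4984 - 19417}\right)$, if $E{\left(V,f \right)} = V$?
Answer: $8003072 + 232 i \sqrt{24401} \approx 8.0031 \cdot 10^{6} + 36240.0 i$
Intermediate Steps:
$N{\left(S \right)} = -36 + 4 \left(-3 + S\right) \left(5 + S\right)$ ($N{\left(S \right)} = -36 + 4 \left(S - 3\right) \left(S + 5\right) = -36 + 4 \left(-3 + S\right) \left(5 + S\right)$)
$\left(-17996 + 18228\right) \left(N{\left(-94 \right)} + \sqrt{-4984 - 19417}\right) = \left(-17996 + 18228\right) \left(\left(-96 + 4 \left(-94\right)^{2} + 8 \left(-94\right)\right) + \sqrt{-4984 - 19417}\right) = 232 \left(\left(-96 + 4 \cdot 8836 - 752\right) + \sqrt{-24401}\right) = 232 \left(\left(-96 + 35344 - 752\right) + i \sqrt{24401}\right) = 232 \left(34496 + i \sqrt{24401}\right) = 8003072 + 232 i \sqrt{24401}$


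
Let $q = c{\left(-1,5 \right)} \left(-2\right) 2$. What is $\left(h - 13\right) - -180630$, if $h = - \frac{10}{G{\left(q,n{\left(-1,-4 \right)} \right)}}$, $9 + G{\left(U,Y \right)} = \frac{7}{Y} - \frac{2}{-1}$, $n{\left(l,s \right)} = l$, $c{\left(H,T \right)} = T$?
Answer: $\frac{1264324}{7} \approx 1.8062 \cdot 10^{5}$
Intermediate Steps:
$q = -20$ ($q = 5 \left(-2\right) 2 = \left(-10\right) 2 = -20$)
$G{\left(U,Y \right)} = -7 + \frac{7}{Y}$ ($G{\left(U,Y \right)} = -9 + \left(\frac{7}{Y} - \frac{2}{-1}\right) = -9 + \left(\frac{7}{Y} - -2\right) = -9 + \left(\frac{7}{Y} + 2\right) = -9 + \left(2 + \frac{7}{Y}\right) = -7 + \frac{7}{Y}$)
$h = \frac{5}{7}$ ($h = - \frac{10}{-7 + \frac{7}{-1}} = - \frac{10}{-7 + 7 \left(-1\right)} = - \frac{10}{-7 - 7} = - \frac{10}{-14} = \left(-10\right) \left(- \frac{1}{14}\right) = \frac{5}{7} \approx 0.71429$)
$\left(h - 13\right) - -180630 = \left(\frac{5}{7} - 13\right) - -180630 = - \frac{86}{7} + 180630 = \frac{1264324}{7}$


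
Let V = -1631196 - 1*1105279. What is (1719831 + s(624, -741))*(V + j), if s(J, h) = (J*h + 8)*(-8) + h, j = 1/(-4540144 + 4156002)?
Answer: -2847738707886752099/192071 ≈ -1.4826e+13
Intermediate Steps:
j = -1/384142 (j = 1/(-384142) = -1/384142 ≈ -2.6032e-6)
V = -2736475 (V = -1631196 - 1105279 = -2736475)
s(J, h) = -64 + h - 8*J*h (s(J, h) = (8 + J*h)*(-8) + h = (-64 - 8*J*h) + h = -64 + h - 8*J*h)
(1719831 + s(624, -741))*(V + j) = (1719831 + (-64 - 741 - 8*624*(-741)))*(-2736475 - 1/384142) = (1719831 + (-64 - 741 + 3699072))*(-1051194979451/384142) = (1719831 + 3698267)*(-1051194979451/384142) = 5418098*(-1051194979451/384142) = -2847738707886752099/192071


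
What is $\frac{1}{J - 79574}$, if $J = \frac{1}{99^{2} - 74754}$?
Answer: $- \frac{64953}{5168570023} \approx -1.2567 \cdot 10^{-5}$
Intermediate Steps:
$J = - \frac{1}{64953}$ ($J = \frac{1}{9801 - 74754} = \frac{1}{-64953} = - \frac{1}{64953} \approx -1.5396 \cdot 10^{-5}$)
$\frac{1}{J - 79574} = \frac{1}{- \frac{1}{64953} - 79574} = \frac{1}{- \frac{5168570023}{64953}} = - \frac{64953}{5168570023}$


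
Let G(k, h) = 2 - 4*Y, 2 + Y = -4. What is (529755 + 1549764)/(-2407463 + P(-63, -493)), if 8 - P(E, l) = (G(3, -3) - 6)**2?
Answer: -2079519/2407855 ≈ -0.86364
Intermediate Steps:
Y = -6 (Y = -2 - 4 = -6)
G(k, h) = 26 (G(k, h) = 2 - 4*(-6) = 2 + 24 = 26)
P(E, l) = -392 (P(E, l) = 8 - (26 - 6)**2 = 8 - 1*20**2 = 8 - 1*400 = 8 - 400 = -392)
(529755 + 1549764)/(-2407463 + P(-63, -493)) = (529755 + 1549764)/(-2407463 - 392) = 2079519/(-2407855) = 2079519*(-1/2407855) = -2079519/2407855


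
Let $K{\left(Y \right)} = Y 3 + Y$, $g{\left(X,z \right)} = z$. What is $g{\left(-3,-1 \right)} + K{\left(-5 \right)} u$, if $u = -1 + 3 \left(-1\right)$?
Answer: $79$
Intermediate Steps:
$u = -4$ ($u = -1 - 3 = -4$)
$K{\left(Y \right)} = 4 Y$ ($K{\left(Y \right)} = 3 Y + Y = 4 Y$)
$g{\left(-3,-1 \right)} + K{\left(-5 \right)} u = -1 + 4 \left(-5\right) \left(-4\right) = -1 - -80 = -1 + 80 = 79$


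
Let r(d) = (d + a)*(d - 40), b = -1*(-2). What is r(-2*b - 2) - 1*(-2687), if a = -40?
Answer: 4803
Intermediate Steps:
b = 2
r(d) = (-40 + d)² (r(d) = (d - 40)*(d - 40) = (-40 + d)*(-40 + d) = (-40 + d)²)
r(-2*b - 2) - 1*(-2687) = (1600 + (-2*2 - 2)² - 80*(-2*2 - 2)) - 1*(-2687) = (1600 + (-4 - 2)² - 80*(-4 - 2)) + 2687 = (1600 + (-6)² - 80*(-6)) + 2687 = (1600 + 36 + 480) + 2687 = 2116 + 2687 = 4803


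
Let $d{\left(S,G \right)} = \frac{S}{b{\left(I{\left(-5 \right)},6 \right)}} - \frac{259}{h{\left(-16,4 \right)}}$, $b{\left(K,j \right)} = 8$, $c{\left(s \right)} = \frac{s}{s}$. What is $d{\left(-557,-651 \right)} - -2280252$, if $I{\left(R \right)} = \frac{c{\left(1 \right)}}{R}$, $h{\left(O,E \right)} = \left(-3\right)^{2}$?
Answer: $\frac{164171059}{72} \approx 2.2802 \cdot 10^{6}$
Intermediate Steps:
$c{\left(s \right)} = 1$
$h{\left(O,E \right)} = 9$
$I{\left(R \right)} = \frac{1}{R}$ ($I{\left(R \right)} = 1 \frac{1}{R} = \frac{1}{R}$)
$d{\left(S,G \right)} = - \frac{259}{9} + \frac{S}{8}$ ($d{\left(S,G \right)} = \frac{S}{8} - \frac{259}{9} = - \frac{259}{9} + \frac{S}{8}$)
$d{\left(-557,-651 \right)} - -2280252 = \left(- \frac{259}{9} + \frac{1}{8} \left(-557\right)\right) - -2280252 = \left(- \frac{259}{9} - \frac{557}{8}\right) + 2280252 = - \frac{7085}{72} + 2280252 = \frac{164171059}{72}$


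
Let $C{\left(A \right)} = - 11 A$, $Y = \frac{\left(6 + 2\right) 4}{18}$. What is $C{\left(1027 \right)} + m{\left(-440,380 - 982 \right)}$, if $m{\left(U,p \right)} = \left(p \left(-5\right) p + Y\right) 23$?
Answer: $- \frac{375189445}{9} \approx -4.1688 \cdot 10^{7}$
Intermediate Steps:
$Y = \frac{16}{9}$ ($Y = 8 \cdot 4 \cdot \frac{1}{18} = 32 \cdot \frac{1}{18} = \frac{16}{9} \approx 1.7778$)
$m{\left(U,p \right)} = \frac{368}{9} - 115 p^{2}$ ($m{\left(U,p \right)} = \left(p \left(-5\right) p + \frac{16}{9}\right) 23 = \left(- 5 p p + \frac{16}{9}\right) 23 = \left(- 5 p^{2} + \frac{16}{9}\right) 23 = \left(\frac{16}{9} - 5 p^{2}\right) 23 = \frac{368}{9} - 115 p^{2}$)
$C{\left(1027 \right)} + m{\left(-440,380 - 982 \right)} = \left(-11\right) 1027 + \left(\frac{368}{9} - 115 \left(380 - 982\right)^{2}\right) = -11297 + \left(\frac{368}{9} - 115 \left(380 - 982\right)^{2}\right) = -11297 + \left(\frac{368}{9} - 115 \left(-602\right)^{2}\right) = -11297 + \left(\frac{368}{9} - 41676460\right) = -11297 - \frac{375087772}{9} = - \frac{375189445}{9}$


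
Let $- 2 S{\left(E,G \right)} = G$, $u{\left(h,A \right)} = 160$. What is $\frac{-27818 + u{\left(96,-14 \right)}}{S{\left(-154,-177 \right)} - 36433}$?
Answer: $\frac{55316}{72689} \approx 0.761$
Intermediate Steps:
$S{\left(E,G \right)} = - \frac{G}{2}$
$\frac{-27818 + u{\left(96,-14 \right)}}{S{\left(-154,-177 \right)} - 36433} = \frac{-27818 + 160}{\left(- \frac{1}{2}\right) \left(-177\right) - 36433} = - \frac{27658}{\frac{177}{2} - 36433} = - \frac{27658}{- \frac{72689}{2}} = \left(-27658\right) \left(- \frac{2}{72689}\right) = \frac{55316}{72689}$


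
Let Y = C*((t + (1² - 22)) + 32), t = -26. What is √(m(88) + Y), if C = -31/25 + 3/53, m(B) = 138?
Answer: 3*√1215290/265 ≈ 12.480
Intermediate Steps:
C = -1568/1325 (C = -31*1/25 + 3*(1/53) = -31/25 + 3/53 = -1568/1325 ≈ -1.1834)
Y = 4704/265 (Y = -1568*((-26 + (1² - 22)) + 32)/1325 = -1568*((-26 + (1 - 22)) + 32)/1325 = -1568*((-26 - 21) + 32)/1325 = -1568*(-47 + 32)/1325 = -1568/1325*(-15) = 4704/265 ≈ 17.751)
√(m(88) + Y) = √(138 + 4704/265) = √(41274/265) = 3*√1215290/265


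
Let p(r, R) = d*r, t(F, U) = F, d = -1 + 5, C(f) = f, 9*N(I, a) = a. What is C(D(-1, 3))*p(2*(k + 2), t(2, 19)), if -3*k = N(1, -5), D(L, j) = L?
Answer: -472/27 ≈ -17.481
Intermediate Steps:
N(I, a) = a/9
k = 5/27 (k = -(-5)/27 = -⅓*(-5/9) = 5/27 ≈ 0.18519)
d = 4
p(r, R) = 4*r
C(D(-1, 3))*p(2*(k + 2), t(2, 19)) = -4*2*(5/27 + 2) = -4*2*(59/27) = -4*118/27 = -1*472/27 = -472/27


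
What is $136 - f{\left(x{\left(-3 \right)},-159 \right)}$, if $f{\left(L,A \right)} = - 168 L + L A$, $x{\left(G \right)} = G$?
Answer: $-845$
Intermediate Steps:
$f{\left(L,A \right)} = - 168 L + A L$
$136 - f{\left(x{\left(-3 \right)},-159 \right)} = 136 - - 3 \left(-168 - 159\right) = 136 - \left(-3\right) \left(-327\right) = 136 - 981 = -845$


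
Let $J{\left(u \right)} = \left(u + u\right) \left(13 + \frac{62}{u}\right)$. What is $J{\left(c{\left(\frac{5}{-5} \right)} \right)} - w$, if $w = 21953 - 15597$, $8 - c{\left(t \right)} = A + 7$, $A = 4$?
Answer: $-6310$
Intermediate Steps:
$c{\left(t \right)} = -3$ ($c{\left(t \right)} = 8 - \left(4 + 7\right) = 8 - 11 = -3$)
$J{\left(u \right)} = 2 u \left(13 + \frac{62}{u}\right)$
$w = 6356$ ($w = 21953 - 15597 = 6356$)
$J{\left(c{\left(\frac{5}{-5} \right)} \right)} - w = \left(124 + 26 \left(-3\right)\right) - 6356 = \left(124 - 78\right) - 6356 = 46 - 6356 = -6310$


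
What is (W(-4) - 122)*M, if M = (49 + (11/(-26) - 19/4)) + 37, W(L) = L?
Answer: -264789/26 ≈ -10184.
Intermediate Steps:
M = 4203/52 (M = (49 + (11*(-1/26) - 19*1/4)) + 37 = (49 + (-11/26 - 19/4)) + 37 = (49 - 269/52) + 37 = 2279/52 + 37 = 4203/52 ≈ 80.827)
(W(-4) - 122)*M = (-4 - 122)*(4203/52) = -126*4203/52 = -264789/26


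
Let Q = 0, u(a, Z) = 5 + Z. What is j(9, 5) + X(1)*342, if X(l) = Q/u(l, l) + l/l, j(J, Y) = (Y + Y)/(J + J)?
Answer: 3083/9 ≈ 342.56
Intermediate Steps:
j(J, Y) = Y/J (j(J, Y) = (2*Y)/((2*J)) = (2*Y)*(1/(2*J)) = Y/J)
X(l) = 1 (X(l) = 0/(5 + l) + l/l = 0 + 1 = 1)
j(9, 5) + X(1)*342 = 5/9 + 1*342 = 5*(1/9) + 342 = 5/9 + 342 = 3083/9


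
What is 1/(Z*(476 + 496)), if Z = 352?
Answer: 1/342144 ≈ 2.9227e-6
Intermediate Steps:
1/(Z*(476 + 496)) = 1/(352*(476 + 496)) = 1/(352*972) = 1/342144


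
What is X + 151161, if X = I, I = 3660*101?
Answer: 520821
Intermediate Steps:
I = 369660
X = 369660
X + 151161 = 369660 + 151161 = 520821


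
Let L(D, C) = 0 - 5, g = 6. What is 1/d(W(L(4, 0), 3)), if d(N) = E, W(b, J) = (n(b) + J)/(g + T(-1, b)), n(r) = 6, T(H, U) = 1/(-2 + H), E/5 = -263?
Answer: -1/1315 ≈ -0.00076046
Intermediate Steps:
E = -1315 (E = 5*(-263) = -1315)
L(D, C) = -5
W(b, J) = 18/17 + 3*J/17 (W(b, J) = (6 + J)/(6 + 1/(-2 - 1)) = (6 + J)/(6 + 1/(-3)) = (6 + J)/(6 - 1/3) = (6 + J)/(17/3) = (6 + J)*(3/17) = 18/17 + 3*J/17)
d(N) = -1315
1/d(W(L(4, 0), 3)) = 1/(-1315) = -1/1315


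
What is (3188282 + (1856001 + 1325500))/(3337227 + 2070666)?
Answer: 2123261/1802631 ≈ 1.1779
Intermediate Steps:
(3188282 + (1856001 + 1325500))/(3337227 + 2070666) = (3188282 + 3181501)/5407893 = 6369783*(1/5407893) = 2123261/1802631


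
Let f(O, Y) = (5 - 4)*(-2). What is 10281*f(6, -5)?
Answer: -20562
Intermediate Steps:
f(O, Y) = -2 (f(O, Y) = 1*(-2) = -2)
10281*f(6, -5) = 10281*(-2) = -20562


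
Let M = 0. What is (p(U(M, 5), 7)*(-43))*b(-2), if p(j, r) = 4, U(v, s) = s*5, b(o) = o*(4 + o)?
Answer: 688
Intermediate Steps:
U(v, s) = 5*s
(p(U(M, 5), 7)*(-43))*b(-2) = (4*(-43))*(-2*(4 - 2)) = -(-344)*2 = -172*(-4) = 688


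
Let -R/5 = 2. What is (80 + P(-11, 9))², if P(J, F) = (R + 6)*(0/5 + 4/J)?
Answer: 802816/121 ≈ 6634.8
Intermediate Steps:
R = -10 (R = -5*2 = -10)
P(J, F) = -16/J (P(J, F) = (-10 + 6)*(0/5 + 4/J) = -4*(0*(⅕) + 4/J) = -4*(0 + 4/J) = -16/J)
(80 + P(-11, 9))² = (80 - 16/(-11))² = (80 - 16*(-1/11))² = (80 + 16/11)² = (896/11)² = 802816/121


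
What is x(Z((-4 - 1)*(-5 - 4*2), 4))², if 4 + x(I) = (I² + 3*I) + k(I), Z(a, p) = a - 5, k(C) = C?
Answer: 14714896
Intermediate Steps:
Z(a, p) = -5 + a
x(I) = -4 + I² + 4*I (x(I) = -4 + ((I² + 3*I) + I) = -4 + (I² + 4*I) = -4 + I² + 4*I)
x(Z((-4 - 1)*(-5 - 4*2), 4))² = (-4 + (-5 + (-4 - 1)*(-5 - 4*2))² + 4*(-5 + (-4 - 1)*(-5 - 4*2)))² = (-4 + (-5 - 5*(-5 - 8))² + 4*(-5 - 5*(-5 - 8)))² = (-4 + (-5 - 5*(-13))² + 4*(-5 - 5*(-13)))² = (-4 + (-5 + 65)² + 4*(-5 + 65))² = (-4 + 60² + 4*60)² = (-4 + 3600 + 240)² = 3836² = 14714896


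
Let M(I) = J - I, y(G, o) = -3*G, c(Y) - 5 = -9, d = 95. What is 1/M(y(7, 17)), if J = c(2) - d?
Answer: -1/78 ≈ -0.012821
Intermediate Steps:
c(Y) = -4 (c(Y) = 5 - 9 = -4)
J = -99 (J = -4 - 1*95 = -4 - 95 = -99)
M(I) = -99 - I
1/M(y(7, 17)) = 1/(-99 - (-3)*7) = 1/(-99 - 1*(-21)) = 1/(-99 + 21) = 1/(-78) = -1/78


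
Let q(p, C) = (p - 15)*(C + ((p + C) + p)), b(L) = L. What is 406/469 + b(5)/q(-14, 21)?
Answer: 23213/27202 ≈ 0.85336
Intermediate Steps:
q(p, C) = (-15 + p)*(2*C + 2*p) (q(p, C) = (-15 + p)*(C + ((C + p) + p)) = (-15 + p)*(C + (C + 2*p)) = (-15 + p)*(2*C + 2*p))
406/469 + b(5)/q(-14, 21) = 406/469 + 5/(-30*21 - 30*(-14) + 2*(-14)² + 2*21*(-14)) = 406*(1/469) + 5/(-630 + 420 + 2*196 - 588) = 58/67 + 5/(-630 + 420 + 392 - 588) = 58/67 + 5/(-406) = 58/67 + 5*(-1/406) = 58/67 - 5/406 = 23213/27202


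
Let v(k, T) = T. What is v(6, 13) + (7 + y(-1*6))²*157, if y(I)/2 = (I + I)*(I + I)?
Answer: 13662938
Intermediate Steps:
y(I) = 8*I² (y(I) = 2*((I + I)*(I + I)) = 2*((2*I)*(2*I)) = 2*(4*I²) = 8*I²)
v(6, 13) + (7 + y(-1*6))²*157 = 13 + (7 + 8*(-1*6)²)²*157 = 13 + (7 + 8*(-6)²)²*157 = 13 + (7 + 8*36)²*157 = 13 + (7 + 288)²*157 = 13 + 295²*157 = 13 + 87025*157 = 13 + 13662925 = 13662938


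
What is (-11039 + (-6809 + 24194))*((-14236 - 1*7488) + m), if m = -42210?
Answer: -405725164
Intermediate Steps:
(-11039 + (-6809 + 24194))*((-14236 - 1*7488) + m) = (-11039 + (-6809 + 24194))*((-14236 - 1*7488) - 42210) = (-11039 + 17385)*((-14236 - 7488) - 42210) = 6346*(-21724 - 42210) = 6346*(-63934) = -405725164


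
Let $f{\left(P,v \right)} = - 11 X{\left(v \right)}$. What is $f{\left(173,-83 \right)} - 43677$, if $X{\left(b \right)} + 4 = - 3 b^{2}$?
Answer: $183704$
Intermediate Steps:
$X{\left(b \right)} = -4 - 3 b^{2}$
$f{\left(P,v \right)} = 44 + 33 v^{2}$ ($f{\left(P,v \right)} = - 11 \left(-4 - 3 v^{2}\right) = 44 + 33 v^{2}$)
$f{\left(173,-83 \right)} - 43677 = \left(44 + 33 \left(-83\right)^{2}\right) - 43677 = \left(44 + 33 \cdot 6889\right) - 43677 = \left(44 + 227337\right) - 43677 = 227381 - 43677 = 183704$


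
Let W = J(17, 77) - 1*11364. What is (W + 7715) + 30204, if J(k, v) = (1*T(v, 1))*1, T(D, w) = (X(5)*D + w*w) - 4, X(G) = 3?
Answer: 26783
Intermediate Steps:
T(D, w) = -4 + w**2 + 3*D (T(D, w) = (3*D + w*w) - 4 = (3*D + w**2) - 4 = (w**2 + 3*D) - 4 = -4 + w**2 + 3*D)
J(k, v) = -3 + 3*v (J(k, v) = (1*(-4 + 1**2 + 3*v))*1 = (1*(-4 + 1 + 3*v))*1 = (1*(-3 + 3*v))*1 = (-3 + 3*v)*1 = -3 + 3*v)
W = -11136 (W = (-3 + 3*77) - 1*11364 = (-3 + 231) - 11364 = 228 - 11364 = -11136)
(W + 7715) + 30204 = (-11136 + 7715) + 30204 = -3421 + 30204 = 26783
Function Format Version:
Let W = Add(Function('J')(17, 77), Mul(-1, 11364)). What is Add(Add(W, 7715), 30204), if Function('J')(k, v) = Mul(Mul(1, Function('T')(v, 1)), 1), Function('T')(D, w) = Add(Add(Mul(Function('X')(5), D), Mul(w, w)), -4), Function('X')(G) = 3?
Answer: 26783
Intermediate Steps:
Function('T')(D, w) = Add(-4, Pow(w, 2), Mul(3, D)) (Function('T')(D, w) = Add(Add(Mul(3, D), Mul(w, w)), -4) = Add(Add(Mul(3, D), Pow(w, 2)), -4) = Add(Add(Pow(w, 2), Mul(3, D)), -4) = Add(-4, Pow(w, 2), Mul(3, D)))
Function('J')(k, v) = Add(-3, Mul(3, v)) (Function('J')(k, v) = Mul(Mul(1, Add(-4, Pow(1, 2), Mul(3, v))), 1) = Mul(Mul(1, Add(-4, 1, Mul(3, v))), 1) = Mul(Mul(1, Add(-3, Mul(3, v))), 1) = Mul(Add(-3, Mul(3, v)), 1) = Add(-3, Mul(3, v)))
W = -11136 (W = Add(Add(-3, Mul(3, 77)), Mul(-1, 11364)) = Add(Add(-3, 231), -11364) = Add(228, -11364) = -11136)
Add(Add(W, 7715), 30204) = Add(Add(-11136, 7715), 30204) = Add(-3421, 30204) = 26783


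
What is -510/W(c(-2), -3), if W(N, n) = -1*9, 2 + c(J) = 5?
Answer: 170/3 ≈ 56.667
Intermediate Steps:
c(J) = 3 (c(J) = -2 + 5 = 3)
W(N, n) = -9
-510/W(c(-2), -3) = -510/(-9) = -510*(-⅑) = 170/3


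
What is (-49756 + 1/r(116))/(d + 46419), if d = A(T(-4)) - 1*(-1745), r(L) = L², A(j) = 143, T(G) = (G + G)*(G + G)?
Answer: -669516735/650018992 ≈ -1.0300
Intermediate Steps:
T(G) = 4*G² (T(G) = (2*G)*(2*G) = 4*G²)
d = 1888 (d = 143 - 1*(-1745) = 143 + 1745 = 1888)
(-49756 + 1/r(116))/(d + 46419) = (-49756 + 1/(116²))/(1888 + 46419) = (-49756 + 1/13456)/48307 = (-49756 + 1/13456)*(1/48307) = -669516735/13456*1/48307 = -669516735/650018992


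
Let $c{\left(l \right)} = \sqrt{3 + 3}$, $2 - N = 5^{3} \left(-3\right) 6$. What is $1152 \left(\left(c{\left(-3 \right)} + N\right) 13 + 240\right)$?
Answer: $34002432 + 14976 \sqrt{6} \approx 3.4039 \cdot 10^{7}$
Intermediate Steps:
$N = 2252$ ($N = 2 - 5^{3} \left(-3\right) 6 = 2 - 125 \left(-3\right) 6 = 2 - \left(-375\right) 6 = 2 - -2250 = 2 + 2250 = 2252$)
$c{\left(l \right)} = \sqrt{6}$
$1152 \left(\left(c{\left(-3 \right)} + N\right) 13 + 240\right) = 1152 \left(\left(\sqrt{6} + 2252\right) 13 + 240\right) = 1152 \left(\left(2252 + \sqrt{6}\right) 13 + 240\right) = 1152 \left(\left(29276 + 13 \sqrt{6}\right) + 240\right) = 1152 \left(29516 + 13 \sqrt{6}\right) = 34002432 + 14976 \sqrt{6}$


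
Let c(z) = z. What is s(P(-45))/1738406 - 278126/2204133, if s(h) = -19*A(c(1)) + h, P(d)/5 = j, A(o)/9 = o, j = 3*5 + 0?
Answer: -241853751962/1915839015999 ≈ -0.12624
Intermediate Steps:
j = 15 (j = 15 + 0 = 15)
A(o) = 9*o
P(d) = 75 (P(d) = 5*15 = 75)
s(h) = -171 + h
s(P(-45))/1738406 - 278126/2204133 = (-171 + 75)/1738406 - 278126/2204133 = -96*1/1738406 - 278126*1/2204133 = -48/869203 - 278126/2204133 = -241853751962/1915839015999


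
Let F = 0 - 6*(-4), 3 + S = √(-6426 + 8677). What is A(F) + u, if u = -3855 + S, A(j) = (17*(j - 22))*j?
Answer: -3042 + √2251 ≈ -2994.6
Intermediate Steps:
S = -3 + √2251 (S = -3 + √(-6426 + 8677) = -3 + √2251 ≈ 44.445)
F = 24 (F = 0 + 24 = 24)
A(j) = j*(-374 + 17*j) (A(j) = (17*(-22 + j))*j = (-374 + 17*j)*j = j*(-374 + 17*j))
u = -3858 + √2251 (u = -3855 + (-3 + √2251) = -3858 + √2251 ≈ -3810.6)
A(F) + u = 17*24*(-22 + 24) + (-3858 + √2251) = 17*24*2 + (-3858 + √2251) = 816 + (-3858 + √2251) = -3042 + √2251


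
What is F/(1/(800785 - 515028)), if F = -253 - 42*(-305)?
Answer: 3588250649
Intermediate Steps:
F = 12557 (F = -253 + 12810 = 12557)
F/(1/(800785 - 515028)) = 12557/(1/(800785 - 515028)) = 12557/(1/285757) = 12557*285757 = 3588250649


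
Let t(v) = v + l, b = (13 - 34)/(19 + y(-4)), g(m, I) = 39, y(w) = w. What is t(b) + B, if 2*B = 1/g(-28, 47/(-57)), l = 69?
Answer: 26369/390 ≈ 67.613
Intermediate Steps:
b = -7/5 (b = (13 - 34)/(19 - 4) = -21/15 = -21*1/15 = -7/5 ≈ -1.4000)
t(v) = 69 + v (t(v) = v + 69 = 69 + v)
B = 1/78 (B = (½)/39 = (½)*(1/39) = 1/78 ≈ 0.012821)
t(b) + B = (69 - 7/5) + 1/78 = 338/5 + 1/78 = 26369/390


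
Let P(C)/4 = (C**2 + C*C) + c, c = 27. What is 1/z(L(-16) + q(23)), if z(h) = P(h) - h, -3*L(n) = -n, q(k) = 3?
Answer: 9/1385 ≈ 0.0064982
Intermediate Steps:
L(n) = n/3 (L(n) = -(-1)*n/3 = n/3)
P(C) = 108 + 8*C**2 (P(C) = 4*((C**2 + C*C) + 27) = 4*((C**2 + C**2) + 27) = 4*(2*C**2 + 27) = 4*(27 + 2*C**2) = 108 + 8*C**2)
z(h) = 108 - h + 8*h**2 (z(h) = (108 + 8*h**2) - h = 108 - h + 8*h**2)
1/z(L(-16) + q(23)) = 1/(108 - ((1/3)*(-16) + 3) + 8*((1/3)*(-16) + 3)**2) = 1/(108 - (-16/3 + 3) + 8*(-16/3 + 3)**2) = 1/(108 - 1*(-7/3) + 8*(-7/3)**2) = 1/(108 + 7/3 + 8*(49/9)) = 1/(108 + 7/3 + 392/9) = 1/(1385/9) = 9/1385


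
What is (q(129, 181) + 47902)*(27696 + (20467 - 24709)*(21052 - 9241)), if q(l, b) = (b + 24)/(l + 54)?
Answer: -146322405254462/61 ≈ -2.3987e+12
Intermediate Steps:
q(l, b) = (24 + b)/(54 + l)
(q(129, 181) + 47902)*(27696 + (20467 - 24709)*(21052 - 9241)) = ((24 + 181)/(54 + 129) + 47902)*(27696 + (20467 - 24709)*(21052 - 9241)) = (205/183 + 47902)*(27696 - 4242*11811) = ((1/183)*205 + 47902)*(27696 - 50102262) = (205/183 + 47902)*(-50074566) = (8766271/183)*(-50074566) = -146322405254462/61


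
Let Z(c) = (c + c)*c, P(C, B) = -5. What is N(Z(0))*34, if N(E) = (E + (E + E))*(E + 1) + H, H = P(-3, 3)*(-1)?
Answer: 170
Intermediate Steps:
Z(c) = 2*c² (Z(c) = (2*c)*c = 2*c²)
H = 5 (H = -5*(-1) = 5)
N(E) = 5 + 3*E*(1 + E) (N(E) = (E + (E + E))*(E + 1) + 5 = (E + 2*E)*(1 + E) + 5 = (3*E)*(1 + E) + 5 = 3*E*(1 + E) + 5 = 5 + 3*E*(1 + E))
N(Z(0))*34 = (5 + 3*(2*0²) + 3*(2*0²)²)*34 = (5 + 3*(2*0) + 3*(2*0)²)*34 = (5 + 3*0 + 3*0²)*34 = (5 + 0 + 3*0)*34 = (5 + 0 + 0)*34 = 5*34 = 170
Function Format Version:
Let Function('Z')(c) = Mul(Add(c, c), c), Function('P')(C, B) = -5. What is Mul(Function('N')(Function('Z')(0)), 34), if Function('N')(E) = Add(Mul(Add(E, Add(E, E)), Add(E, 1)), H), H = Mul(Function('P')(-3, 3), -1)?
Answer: 170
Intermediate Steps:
Function('Z')(c) = Mul(2, Pow(c, 2)) (Function('Z')(c) = Mul(Mul(2, c), c) = Mul(2, Pow(c, 2)))
H = 5 (H = Mul(-5, -1) = 5)
Function('N')(E) = Add(5, Mul(3, E, Add(1, E))) (Function('N')(E) = Add(Mul(Add(E, Add(E, E)), Add(E, 1)), 5) = Add(Mul(Add(E, Mul(2, E)), Add(1, E)), 5) = Add(Mul(Mul(3, E), Add(1, E)), 5) = Add(Mul(3, E, Add(1, E)), 5) = Add(5, Mul(3, E, Add(1, E))))
Mul(Function('N')(Function('Z')(0)), 34) = Mul(Add(5, Mul(3, Mul(2, Pow(0, 2))), Mul(3, Pow(Mul(2, Pow(0, 2)), 2))), 34) = Mul(Add(5, Mul(3, Mul(2, 0)), Mul(3, Pow(Mul(2, 0), 2))), 34) = Mul(Add(5, Mul(3, 0), Mul(3, Pow(0, 2))), 34) = Mul(Add(5, 0, Mul(3, 0)), 34) = Mul(Add(5, 0, 0), 34) = Mul(5, 34) = 170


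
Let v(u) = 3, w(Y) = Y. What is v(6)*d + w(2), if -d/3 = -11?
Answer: 101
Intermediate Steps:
d = 33 (d = -3*(-11) = 33)
v(6)*d + w(2) = 3*33 + 2 = 99 + 2 = 101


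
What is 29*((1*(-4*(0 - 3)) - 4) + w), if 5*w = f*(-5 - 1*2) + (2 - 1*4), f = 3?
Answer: 493/5 ≈ 98.600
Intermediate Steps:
w = -23/5 (w = (3*(-5 - 1*2) + (2 - 1*4))/5 = (3*(-5 - 2) + (2 - 4))/5 = (3*(-7) - 2)/5 = (-21 - 2)/5 = (⅕)*(-23) = -23/5 ≈ -4.6000)
29*((1*(-4*(0 - 3)) - 4) + w) = 29*((1*(-4*(0 - 3)) - 4) - 23/5) = 29*((1*(-4*(-3)) - 4) - 23/5) = 29*((1*12 - 4) - 23/5) = 29*((12 - 4) - 23/5) = 29*(8 - 23/5) = 29*(17/5) = 493/5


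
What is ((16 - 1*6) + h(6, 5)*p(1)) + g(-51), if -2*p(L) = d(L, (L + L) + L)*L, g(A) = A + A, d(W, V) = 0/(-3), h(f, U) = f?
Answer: -92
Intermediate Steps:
d(W, V) = 0 (d(W, V) = 0*(-1/3) = 0)
g(A) = 2*A
p(L) = 0 (p(L) = -0*L = -1/2*0 = 0)
((16 - 1*6) + h(6, 5)*p(1)) + g(-51) = ((16 - 1*6) + 6*0) + 2*(-51) = ((16 - 6) + 0) - 102 = (10 + 0) - 102 = 10 - 102 = -92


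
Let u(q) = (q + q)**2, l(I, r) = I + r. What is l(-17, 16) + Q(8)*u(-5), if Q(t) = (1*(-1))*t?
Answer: -801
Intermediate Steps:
u(q) = 4*q**2 (u(q) = (2*q)**2 = 4*q**2)
Q(t) = -t
l(-17, 16) + Q(8)*u(-5) = (-17 + 16) + (-1*8)*(4*(-5)**2) = -1 - 32*25 = -1 - 8*100 = -1 - 800 = -801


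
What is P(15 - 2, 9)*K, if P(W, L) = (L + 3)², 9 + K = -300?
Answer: -44496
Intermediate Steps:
K = -309 (K = -9 - 300 = -309)
P(W, L) = (3 + L)²
P(15 - 2, 9)*K = (3 + 9)²*(-309) = 12²*(-309) = 144*(-309) = -44496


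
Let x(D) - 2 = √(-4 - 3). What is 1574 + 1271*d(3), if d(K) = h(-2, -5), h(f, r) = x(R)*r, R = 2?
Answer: -11136 - 6355*I*√7 ≈ -11136.0 - 16814.0*I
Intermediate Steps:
x(D) = 2 + I*√7 (x(D) = 2 + √(-4 - 3) = 2 + √(-7) = 2 + I*√7)
h(f, r) = r*(2 + I*√7) (h(f, r) = (2 + I*√7)*r = r*(2 + I*√7))
d(K) = -10 - 5*I*√7 (d(K) = -5*(2 + I*√7) = -10 - 5*I*√7)
1574 + 1271*d(3) = 1574 + 1271*(-10 - 5*I*√7) = 1574 + (-12710 - 6355*I*√7) = -11136 - 6355*I*√7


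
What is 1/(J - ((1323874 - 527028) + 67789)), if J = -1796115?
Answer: -1/2660750 ≈ -3.7583e-7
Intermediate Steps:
1/(J - ((1323874 - 527028) + 67789)) = 1/(-1796115 - ((1323874 - 527028) + 67789)) = 1/(-1796115 - (796846 + 67789)) = 1/(-1796115 - 1*864635) = 1/(-1796115 - 864635) = 1/(-2660750) = -1/2660750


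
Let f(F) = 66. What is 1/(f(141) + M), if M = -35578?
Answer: -1/35512 ≈ -2.8159e-5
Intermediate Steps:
1/(f(141) + M) = 1/(66 - 35578) = 1/(-35512) = -1/35512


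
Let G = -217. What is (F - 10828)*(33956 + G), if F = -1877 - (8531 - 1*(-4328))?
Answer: -862503796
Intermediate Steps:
F = -14736 (F = -1877 - (8531 + 4328) = -1877 - 1*12859 = -1877 - 12859 = -14736)
(F - 10828)*(33956 + G) = (-14736 - 10828)*(33956 - 217) = -25564*33739 = -862503796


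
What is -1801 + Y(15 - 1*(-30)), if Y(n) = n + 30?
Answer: -1726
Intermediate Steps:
Y(n) = 30 + n
-1801 + Y(15 - 1*(-30)) = -1801 + (30 + (15 - 1*(-30))) = -1801 + (30 + (15 + 30)) = -1801 + (30 + 45) = -1801 + 75 = -1726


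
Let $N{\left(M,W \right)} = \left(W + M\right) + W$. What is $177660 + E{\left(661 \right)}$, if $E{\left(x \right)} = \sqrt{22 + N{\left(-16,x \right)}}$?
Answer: $177660 + 4 \sqrt{83} \approx 1.777 \cdot 10^{5}$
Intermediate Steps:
$N{\left(M,W \right)} = M + 2 W$ ($N{\left(M,W \right)} = \left(M + W\right) + W = M + 2 W$)
$E{\left(x \right)} = \sqrt{6 + 2 x}$ ($E{\left(x \right)} = \sqrt{22 + \left(-16 + 2 x\right)} = \sqrt{6 + 2 x}$)
$177660 + E{\left(661 \right)} = 177660 + \sqrt{6 + 2 \cdot 661} = 177660 + \sqrt{6 + 1322} = 177660 + \sqrt{1328} = 177660 + 4 \sqrt{83}$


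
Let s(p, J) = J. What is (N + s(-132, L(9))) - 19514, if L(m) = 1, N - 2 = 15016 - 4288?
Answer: -8783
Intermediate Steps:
N = 10730 (N = 2 + (15016 - 4288) = 2 + 10728 = 10730)
(N + s(-132, L(9))) - 19514 = (10730 + 1) - 19514 = 10731 - 19514 = -8783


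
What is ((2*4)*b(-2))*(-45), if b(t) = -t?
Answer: -720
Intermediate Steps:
((2*4)*b(-2))*(-45) = ((2*4)*(-1*(-2)))*(-45) = (8*2)*(-45) = 16*(-45) = -720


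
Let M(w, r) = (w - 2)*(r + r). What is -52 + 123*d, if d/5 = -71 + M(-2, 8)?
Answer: -83077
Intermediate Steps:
M(w, r) = 2*r*(-2 + w) (M(w, r) = (-2 + w)*(2*r) = 2*r*(-2 + w))
d = -675 (d = 5*(-71 + 2*8*(-2 - 2)) = 5*(-71 + 2*8*(-4)) = 5*(-71 - 64) = 5*(-135) = -675)
-52 + 123*d = -52 + 123*(-675) = -52 - 83025 = -83077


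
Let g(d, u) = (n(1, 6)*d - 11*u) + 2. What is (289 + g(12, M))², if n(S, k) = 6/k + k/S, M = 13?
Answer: 53824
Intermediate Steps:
g(d, u) = 2 - 11*u + 7*d (g(d, u) = ((6/6 + 6/1)*d - 11*u) + 2 = ((6*(⅙) + 6*1)*d - 11*u) + 2 = ((1 + 6)*d - 11*u) + 2 = (7*d - 11*u) + 2 = (-11*u + 7*d) + 2 = 2 - 11*u + 7*d)
(289 + g(12, M))² = (289 + (2 - 11*13 + 7*12))² = (289 + (2 - 143 + 84))² = (289 - 57)² = 232² = 53824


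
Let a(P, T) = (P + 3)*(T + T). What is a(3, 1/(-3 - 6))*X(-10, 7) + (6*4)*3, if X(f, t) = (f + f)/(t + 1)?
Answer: 226/3 ≈ 75.333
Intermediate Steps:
X(f, t) = 2*f/(1 + t) (X(f, t) = (2*f)/(1 + t) = 2*f/(1 + t))
a(P, T) = 2*T*(3 + P) (a(P, T) = (3 + P)*(2*T) = 2*T*(3 + P))
a(3, 1/(-3 - 6))*X(-10, 7) + (6*4)*3 = (2*(3 + 3)/(-3 - 6))*(2*(-10)/(1 + 7)) + (6*4)*3 = (2*6/(-9))*(2*(-10)/8) + 24*3 = (2*(-⅑)*6)*(2*(-10)*(⅛)) + 72 = -4/3*(-5/2) + 72 = 10/3 + 72 = 226/3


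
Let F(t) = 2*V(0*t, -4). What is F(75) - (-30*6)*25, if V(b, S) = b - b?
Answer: 4500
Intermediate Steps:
V(b, S) = 0
F(t) = 0 (F(t) = 2*0 = 0)
F(75) - (-30*6)*25 = 0 - (-30*6)*25 = 0 - (-180)*25 = 0 - 1*(-4500) = 0 + 4500 = 4500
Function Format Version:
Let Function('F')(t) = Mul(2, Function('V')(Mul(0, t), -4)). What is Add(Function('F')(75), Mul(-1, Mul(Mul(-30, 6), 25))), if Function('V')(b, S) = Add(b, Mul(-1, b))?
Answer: 4500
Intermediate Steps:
Function('V')(b, S) = 0
Function('F')(t) = 0 (Function('F')(t) = Mul(2, 0) = 0)
Add(Function('F')(75), Mul(-1, Mul(Mul(-30, 6), 25))) = Add(0, Mul(-1, Mul(Mul(-30, 6), 25))) = Add(0, Mul(-1, Mul(-180, 25))) = Add(0, Mul(-1, -4500)) = Add(0, 4500) = 4500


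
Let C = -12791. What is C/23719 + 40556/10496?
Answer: 206923357/62238656 ≈ 3.3247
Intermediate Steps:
C/23719 + 40556/10496 = -12791/23719 + 40556/10496 = -12791*1/23719 + 40556*(1/10496) = -12791/23719 + 10139/2624 = 206923357/62238656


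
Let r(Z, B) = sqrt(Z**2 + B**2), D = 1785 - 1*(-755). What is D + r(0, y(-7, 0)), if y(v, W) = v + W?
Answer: 2547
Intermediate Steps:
D = 2540 (D = 1785 + 755 = 2540)
y(v, W) = W + v
r(Z, B) = sqrt(B**2 + Z**2)
D + r(0, y(-7, 0)) = 2540 + sqrt((0 - 7)**2 + 0**2) = 2540 + sqrt((-7)**2 + 0) = 2540 + sqrt(49 + 0) = 2540 + sqrt(49) = 2540 + 7 = 2547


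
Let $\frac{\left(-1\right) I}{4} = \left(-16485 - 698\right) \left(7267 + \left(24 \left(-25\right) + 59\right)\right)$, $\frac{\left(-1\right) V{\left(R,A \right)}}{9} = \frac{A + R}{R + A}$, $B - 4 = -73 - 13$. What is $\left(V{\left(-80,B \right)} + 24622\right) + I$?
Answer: $462316045$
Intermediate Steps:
$B = -82$ ($B = 4 - 86 = -82$)
$V{\left(R,A \right)} = -9$ ($V{\left(R,A \right)} = - 9 \frac{A + R}{R + A} = - 9 \frac{A + R}{A + R} = \left(-9\right) 1 = -9$)
$I = 462291432$ ($I = - 4 \left(-16485 - 698\right) \left(7267 + \left(24 \left(-25\right) + 59\right)\right) = - 4 \left(- 17183 \left(7267 + \left(-600 + 59\right)\right)\right) = - 4 \left(- 17183 \left(7267 - 541\right)\right) = - 4 \left(\left(-17183\right) 6726\right) = \left(-4\right) \left(-115572858\right) = 462291432$)
$\left(V{\left(-80,B \right)} + 24622\right) + I = \left(-9 + 24622\right) + 462291432 = 24613 + 462291432 = 462316045$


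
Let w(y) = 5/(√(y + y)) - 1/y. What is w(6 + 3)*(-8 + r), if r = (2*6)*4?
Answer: -40/9 + 100*√2/3 ≈ 42.696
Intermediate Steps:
r = 48 (r = 12*4 = 48)
w(y) = -1/y + 5*√2/(2*√y) (w(y) = 5/(√(2*y)) - 1/y = 5/((√2*√y)) - 1/y = 5*(√2/(2*√y)) - 1/y = 5*√2/(2*√y) - 1/y = -1/y + 5*√2/(2*√y))
w(6 + 3)*(-8 + r) = (-1/(6 + 3) + 5*√2/(2*√(6 + 3)))*(-8 + 48) = (-1/9 + 5*√2/(2*√9))*40 = (-1*⅑ + (5/2)*√2*(⅓))*40 = (-⅑ + 5*√2/6)*40 = -40/9 + 100*√2/3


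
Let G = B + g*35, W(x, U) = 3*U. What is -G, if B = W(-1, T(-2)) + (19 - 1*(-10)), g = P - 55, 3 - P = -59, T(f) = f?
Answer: -268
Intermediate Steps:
P = 62 (P = 3 - 1*(-59) = 3 + 59 = 62)
g = 7 (g = 62 - 55 = 7)
B = 23 (B = 3*(-2) + (19 - 1*(-10)) = -6 + (19 + 10) = -6 + 29 = 23)
G = 268 (G = 23 + 7*35 = 23 + 245 = 268)
-G = -1*268 = -268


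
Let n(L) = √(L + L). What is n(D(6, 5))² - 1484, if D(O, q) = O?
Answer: -1472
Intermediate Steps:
n(L) = √2*√L (n(L) = √(2*L) = √2*√L)
n(D(6, 5))² - 1484 = (√2*√6)² - 1484 = (2*√3)² - 1484 = 12 - 1484 = -1472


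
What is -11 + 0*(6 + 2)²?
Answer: -11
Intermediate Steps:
-11 + 0*(6 + 2)² = -11 + 0*8² = -11 + 0*64 = -11 + 0 = -11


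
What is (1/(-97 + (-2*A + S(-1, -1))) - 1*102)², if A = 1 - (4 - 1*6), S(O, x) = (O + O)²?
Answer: 101989801/9801 ≈ 10406.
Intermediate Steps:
S(O, x) = 4*O² (S(O, x) = (2*O)² = 4*O²)
A = 3 (A = 1 - (4 - 6) = 1 - 1*(-2) = 1 + 2 = 3)
(1/(-97 + (-2*A + S(-1, -1))) - 1*102)² = (1/(-97 + (-2*3 + 4*(-1)²)) - 1*102)² = (1/(-97 + (-6 + 4*1)) - 102)² = (1/(-97 + (-6 + 4)) - 102)² = (1/(-97 - 2) - 102)² = (1/(-99) - 102)² = (-1/99 - 102)² = (-10099/99)² = 101989801/9801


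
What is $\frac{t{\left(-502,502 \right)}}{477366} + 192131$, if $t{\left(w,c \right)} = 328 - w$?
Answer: $\frac{45858403888}{238683} \approx 1.9213 \cdot 10^{5}$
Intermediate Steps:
$\frac{t{\left(-502,502 \right)}}{477366} + 192131 = \frac{328 - -502}{477366} + 192131 = \left(328 + 502\right) \frac{1}{477366} + 192131 = 830 \cdot \frac{1}{477366} + 192131 = \frac{415}{238683} + 192131 = \frac{45858403888}{238683}$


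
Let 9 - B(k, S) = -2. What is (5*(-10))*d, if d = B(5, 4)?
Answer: -550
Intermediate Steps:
B(k, S) = 11 (B(k, S) = 9 - 1*(-2) = 9 + 2 = 11)
d = 11
(5*(-10))*d = (5*(-10))*11 = -50*11 = -550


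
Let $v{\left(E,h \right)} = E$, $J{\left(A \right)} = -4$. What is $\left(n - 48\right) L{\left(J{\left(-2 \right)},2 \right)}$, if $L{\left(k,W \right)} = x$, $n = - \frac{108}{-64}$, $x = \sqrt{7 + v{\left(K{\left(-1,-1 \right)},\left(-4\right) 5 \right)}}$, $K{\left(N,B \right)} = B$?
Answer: $- \frac{741 \sqrt{6}}{16} \approx -113.44$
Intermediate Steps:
$x = \sqrt{6}$ ($x = \sqrt{7 - 1} = \sqrt{6} \approx 2.4495$)
$n = \frac{27}{16}$ ($n = \left(-108\right) \left(- \frac{1}{64}\right) = \frac{27}{16} \approx 1.6875$)
$L{\left(k,W \right)} = \sqrt{6}$
$\left(n - 48\right) L{\left(J{\left(-2 \right)},2 \right)} = \left(\frac{27}{16} - 48\right) \sqrt{6} = - \frac{741 \sqrt{6}}{16}$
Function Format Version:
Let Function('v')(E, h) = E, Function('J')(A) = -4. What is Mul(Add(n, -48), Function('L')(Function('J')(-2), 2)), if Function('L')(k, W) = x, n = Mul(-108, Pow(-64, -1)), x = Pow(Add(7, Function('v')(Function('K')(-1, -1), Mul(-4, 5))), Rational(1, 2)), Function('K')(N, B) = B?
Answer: Mul(Rational(-741, 16), Pow(6, Rational(1, 2))) ≈ -113.44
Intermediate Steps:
x = Pow(6, Rational(1, 2)) (x = Pow(Add(7, -1), Rational(1, 2)) = Pow(6, Rational(1, 2)) ≈ 2.4495)
n = Rational(27, 16) (n = Mul(-108, Rational(-1, 64)) = Rational(27, 16) ≈ 1.6875)
Function('L')(k, W) = Pow(6, Rational(1, 2))
Mul(Add(n, -48), Function('L')(Function('J')(-2), 2)) = Mul(Add(Rational(27, 16), -48), Pow(6, Rational(1, 2))) = Mul(Rational(-741, 16), Pow(6, Rational(1, 2)))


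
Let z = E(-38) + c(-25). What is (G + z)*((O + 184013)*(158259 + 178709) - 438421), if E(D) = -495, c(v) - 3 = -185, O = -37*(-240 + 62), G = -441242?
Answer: -28382391580303709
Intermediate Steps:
O = 6586 (O = -37*(-178) = 6586)
c(v) = -182 (c(v) = 3 - 185 = -182)
z = -677 (z = -495 - 182 = -677)
(G + z)*((O + 184013)*(158259 + 178709) - 438421) = (-441242 - 677)*((6586 + 184013)*(158259 + 178709) - 438421) = -441919*(190599*336968 - 438421) = -441919*(64225763832 - 438421) = -441919*64225325411 = -28382391580303709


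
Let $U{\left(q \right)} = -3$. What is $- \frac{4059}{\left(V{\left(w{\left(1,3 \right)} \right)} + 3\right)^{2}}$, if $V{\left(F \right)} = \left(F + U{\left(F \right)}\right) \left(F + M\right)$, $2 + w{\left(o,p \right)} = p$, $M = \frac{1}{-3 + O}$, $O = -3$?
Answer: $- \frac{36531}{16} \approx -2283.2$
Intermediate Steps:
$M = - \frac{1}{6}$ ($M = \frac{1}{-3 - 3} = \frac{1}{-6} = - \frac{1}{6} \approx -0.16667$)
$w{\left(o,p \right)} = -2 + p$
$V{\left(F \right)} = \left(-3 + F\right) \left(- \frac{1}{6} + F\right)$ ($V{\left(F \right)} = \left(F - 3\right) \left(F - \frac{1}{6}\right) = \left(-3 + F\right) \left(- \frac{1}{6} + F\right)$)
$- \frac{4059}{\left(V{\left(w{\left(1,3 \right)} \right)} + 3\right)^{2}} = - \frac{4059}{\left(\left(\frac{1}{2} + \left(-2 + 3\right)^{2} - \frac{19 \left(-2 + 3\right)}{6}\right) + 3\right)^{2}} = - \frac{4059}{\left(\left(\frac{1}{2} + 1^{2} - \frac{19}{6}\right) + 3\right)^{2}} = - \frac{4059}{\left(\left(\frac{1}{2} + 1 - \frac{19}{6}\right) + 3\right)^{2}} = - \frac{4059}{\left(- \frac{5}{3} + 3\right)^{2}} = - \frac{4059}{\left(\frac{4}{3}\right)^{2}} = - \frac{4059}{\frac{16}{9}} = - \frac{4059 \cdot 9}{16} = \left(-1\right) \frac{36531}{16} = - \frac{36531}{16}$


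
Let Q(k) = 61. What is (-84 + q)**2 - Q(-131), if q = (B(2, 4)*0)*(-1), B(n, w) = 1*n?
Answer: 6995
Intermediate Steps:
B(n, w) = n
q = 0 (q = (2*0)*(-1) = 0*(-1) = 0)
(-84 + q)**2 - Q(-131) = (-84 + 0)**2 - 1*61 = (-84)**2 - 61 = 7056 - 61 = 6995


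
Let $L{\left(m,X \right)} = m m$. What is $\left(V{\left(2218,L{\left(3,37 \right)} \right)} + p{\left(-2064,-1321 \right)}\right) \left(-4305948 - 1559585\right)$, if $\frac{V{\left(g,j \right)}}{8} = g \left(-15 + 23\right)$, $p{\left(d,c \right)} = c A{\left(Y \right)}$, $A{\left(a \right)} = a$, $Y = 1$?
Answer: $-824875771323$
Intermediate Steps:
$L{\left(m,X \right)} = m^{2}$
$p{\left(d,c \right)} = c$ ($p{\left(d,c \right)} = c 1 = c$)
$V{\left(g,j \right)} = 64 g$ ($V{\left(g,j \right)} = 8 g \left(-15 + 23\right) = 8 g 8 = 8 \cdot 8 g = 64 g$)
$\left(V{\left(2218,L{\left(3,37 \right)} \right)} + p{\left(-2064,-1321 \right)}\right) \left(-4305948 - 1559585\right) = \left(64 \cdot 2218 - 1321\right) \left(-4305948 - 1559585\right) = \left(141952 - 1321\right) \left(-5865533\right) = 140631 \left(-5865533\right) = -824875771323$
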